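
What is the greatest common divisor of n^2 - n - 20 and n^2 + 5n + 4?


Factor each:
  n^2 - n - 20 = (n + 4)(n - 5)
  n^2 + 5n + 4 = (n + 4)(n + 1)
Common monic factor: n + 4


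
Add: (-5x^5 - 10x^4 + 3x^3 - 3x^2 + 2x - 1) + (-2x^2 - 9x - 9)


Align terms by degree and add:
  -5x^5 - 10x^4 + 3x^3 - 3x^2 + 2x - 1
  -2x^2 - 9x - 9
= -5x^5 - 10x^4 + 3x^3 - 5x^2 - 7x - 10


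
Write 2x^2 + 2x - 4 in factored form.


Roots satisfy r1 + r2 = -b/a = -1 and r1*r2 = c/a = -2.
So r1 = -2, r2 = 1.
2x^2 + 2x - 4 = 2(x - r1)(x - r2) = 2(x + 2)(x - 1)


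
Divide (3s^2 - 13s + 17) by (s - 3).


(3s^2 - 13s + 17) / (s - 3)
Step 1: 3s * (s - 3) = 3s^2 - 9s; subtract.
Step 2: -4 * (s - 3) = -4s + 12; subtract.
Quotient: 3s - 4, Remainder: 5


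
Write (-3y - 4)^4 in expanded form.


Expand (-3y - 4)^4 by repeated multiplication:
  (-3y - 4)^2 = 9y^2 + 24y + 16
  (-3y - 4)^3 = -27y^3 - 108y^2 - 144y - 64
= 81y^4 + 432y^3 + 864y^2 + 768y + 256


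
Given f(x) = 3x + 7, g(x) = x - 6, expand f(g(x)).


Substitute g(x) into f:
f(g(x)) = 3*(x - 6) + 7
Expand and combine: 3x - 11


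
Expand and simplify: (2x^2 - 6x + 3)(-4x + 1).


Distribute each term of the first polynomial:
  (2x^2)(-4x + 1) = -8x^3 + 2x^2
  (-6x)(-4x + 1) = 24x^2 - 6x
  (3)(-4x + 1) = -12x + 3
Sum: -8x^3 + 26x^2 - 18x + 3


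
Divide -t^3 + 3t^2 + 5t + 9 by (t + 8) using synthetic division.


Synthetic division with c = -8. Coefficients: -1, 3, 5, 9
Bring down -1.
  -1 * -8 = 8; 8 + 3 = 11
  11 * -8 = -88; -88 + 5 = -83
  -83 * -8 = 664; 664 + 9 = 673
Quotient: -t^2 + 11t - 83, Remainder: 673


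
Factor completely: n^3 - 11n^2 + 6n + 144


Try integer roots (divisors of 144). n=-3: p(-3)=0.
Divide out (n + 3): quotient is n^2 - 14n + 48.
Factor the quadratic: (n - 8)(n - 6)
Result: (n + 3)(n - 8)(n - 6)


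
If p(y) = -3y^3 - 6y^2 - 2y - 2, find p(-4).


Using direct substitution:
  -3 * (-4)^3 = 192
  -6 * (-4)^2 = -96
  -2 * (-4)^1 = 8
  constant: -2
Sum = 192 - 96 + 8 - 2 = 102


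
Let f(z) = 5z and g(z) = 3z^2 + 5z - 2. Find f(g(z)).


Substitute g(z) into f:
f(g(z)) = 5*(3z^2 + 5z - 2)
Expand and combine: 15z^2 + 25z - 10


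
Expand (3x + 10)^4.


Expand (3x + 10)^4 by repeated multiplication:
  (3x + 10)^2 = 9x^2 + 60x + 100
  (3x + 10)^3 = 27x^3 + 270x^2 + 900x + 1000
= 81x^4 + 1080x^3 + 5400x^2 + 12000x + 10000


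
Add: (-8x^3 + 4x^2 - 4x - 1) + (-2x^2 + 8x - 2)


Align terms by degree and add:
  -8x^3 + 4x^2 - 4x - 1
  -2x^2 + 8x - 2
= -8x^3 + 2x^2 + 4x - 3


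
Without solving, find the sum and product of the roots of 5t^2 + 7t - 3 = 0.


For at^2+bt+c=0: sum = -b/a, product = c/a.
a=5, b=7, c=-3
Sum = -(7)/5 = -7/5
Product = (-3)/5 = -3/5


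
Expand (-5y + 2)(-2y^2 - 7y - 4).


Distribute each term of the first polynomial:
  (-5y)(-2y^2 - 7y - 4) = 10y^3 + 35y^2 + 20y
  (2)(-2y^2 - 7y - 4) = -4y^2 - 14y - 8
Sum: 10y^3 + 31y^2 + 6y - 8


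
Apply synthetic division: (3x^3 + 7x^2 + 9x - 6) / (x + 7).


Synthetic division with c = -7. Coefficients: 3, 7, 9, -6
Bring down 3.
  3 * -7 = -21; -21 + 7 = -14
  -14 * -7 = 98; 98 + 9 = 107
  107 * -7 = -749; -749 - 6 = -755
Quotient: 3x^2 - 14x + 107, Remainder: -755


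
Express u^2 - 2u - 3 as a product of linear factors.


Roots satisfy r1 + r2 = -b/a = 2 and r1*r2 = c/a = -3.
So r1 = -1, r2 = 3.
u^2 - 2u - 3 = (u - r1)(u - r2) = (u + 1)(u - 3)


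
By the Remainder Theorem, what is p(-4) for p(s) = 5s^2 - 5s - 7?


By the Remainder Theorem, the remainder equals p(-4):
  5*(-4)^2 = 80
  -5*(-4)^1 = 20
  constant: -7
Sum: 80 + 20 - 7 = 93


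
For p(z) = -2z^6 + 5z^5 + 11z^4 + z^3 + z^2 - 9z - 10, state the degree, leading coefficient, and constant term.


Highest power of z is 6, with coefficient -2. Constant term is -10.
Degree = 6, leading coefficient = -2, constant term = -10


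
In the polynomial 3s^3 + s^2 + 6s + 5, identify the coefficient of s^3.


Read off the coefficient of s^3: 3


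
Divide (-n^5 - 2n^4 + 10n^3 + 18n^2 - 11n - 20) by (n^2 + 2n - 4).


(-n^5 - 2n^4 + 10n^3 + 18n^2 - 11n - 20) / (n^2 + 2n - 4)
Step 1: -n^3 * (n^2 + 2n - 4) = -n^5 - 2n^4 + 4n^3; subtract.
Step 2: 0 * (n^2 + 2n - 4) = 0; subtract.
Step 3: 6n * (n^2 + 2n - 4) = 6n^3 + 12n^2 - 24n; subtract.
Step 4: 6 * (n^2 + 2n - 4) = 6n^2 + 12n - 24; subtract.
Quotient: -n^3 + 6n + 6, Remainder: n + 4


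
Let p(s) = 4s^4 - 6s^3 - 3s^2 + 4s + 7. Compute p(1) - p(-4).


p(1) = 6
p(-4) = 1351
p(1) - p(-4) = 6 - 1351 = -1345


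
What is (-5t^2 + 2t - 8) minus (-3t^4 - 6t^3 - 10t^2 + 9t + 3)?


Distribute the minus sign:
  (-5t^2 + 2t - 8)
- (-3t^4 - 6t^3 - 10t^2 + 9t + 3)
Negate second polynomial: 3t^4 + 6t^3 + 10t^2 - 9t - 3
Add: 3t^4 + 6t^3 + 5t^2 - 7t - 11


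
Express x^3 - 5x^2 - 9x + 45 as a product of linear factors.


Try integer roots (divisors of 45). x=5: p(5)=0.
Divide out (x - 5): quotient is x^2 - 9.
Factor the quadratic: (x + 3)(x - 3)
Result: (x - 5)(x + 3)(x - 3)


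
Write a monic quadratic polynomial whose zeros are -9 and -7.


p(n) = (n + 9)(n + 7)
Expand: n^2 + 16n + 63


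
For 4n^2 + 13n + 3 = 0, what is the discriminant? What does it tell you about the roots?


D = b^2 - 4ac = (13)^2 - 4(4)(3) = 169 - 48 = 121
Since D > 0: two distinct rational roots


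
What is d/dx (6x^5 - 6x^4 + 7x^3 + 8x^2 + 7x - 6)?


Apply the power rule term by term:
  d/dx(6x^5) = 30x^4
  d/dx(-6x^4) = -24x^3
  d/dx(7x^3) = 21x^2
  d/dx(8x^2) = 16x
  d/dx(7x) = 7
  d/dx(-6) = 0
p'(x) = 30x^4 - 24x^3 + 21x^2 + 16x + 7


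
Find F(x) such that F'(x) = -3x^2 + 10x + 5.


Reverse power rule on each term:
  ∫ -3x^2 dx = -x^3
  ∫ 10x dx = 5x^2
  ∫ 5 dx = 5x
F(x) = -x^3 + 5x^2 + 5x + C


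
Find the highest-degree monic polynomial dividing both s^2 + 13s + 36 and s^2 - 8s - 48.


Factor each:
  s^2 + 13s + 36 = (s + 4)(s + 9)
  s^2 - 8s - 48 = (s + 4)(s - 12)
Common monic factor: s + 4


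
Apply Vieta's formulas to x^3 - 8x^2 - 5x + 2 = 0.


Monic cubic x^3+bx^2+cx+d=0: sum=-b, pairwise sum=c, product=-d.
b=-8, c=-5, d=2
r1+r2+r3 = 8
r1r2+r1r3+r2r3 = -5
r1r2r3 = -2


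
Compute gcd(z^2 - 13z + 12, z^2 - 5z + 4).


Factor each:
  z^2 - 13z + 12 = (z - 1)(z - 12)
  z^2 - 5z + 4 = (z - 1)(z - 4)
Common monic factor: z - 1


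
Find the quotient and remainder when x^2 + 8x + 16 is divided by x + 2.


(x^2 + 8x + 16) / (x + 2)
Step 1: x * (x + 2) = x^2 + 2x; subtract.
Step 2: 6 * (x + 2) = 6x + 12; subtract.
Quotient: x + 6, Remainder: 4


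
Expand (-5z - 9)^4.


Expand (-5z - 9)^4 by repeated multiplication:
  (-5z - 9)^2 = 25z^2 + 90z + 81
  (-5z - 9)^3 = -125z^3 - 675z^2 - 1215z - 729
= 625z^4 + 4500z^3 + 12150z^2 + 14580z + 6561


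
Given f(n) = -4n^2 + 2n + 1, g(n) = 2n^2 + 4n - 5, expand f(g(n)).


Substitute g(n) into f:
f(g(n)) = -4*(2n^2 + 4n - 5)^2 + 2*(2n^2 + 4n - 5) + 1
(2n^2 + 4n - 5)^2 = 4n^4 + 16n^3 - 4n^2 - 40n + 25
Expand and combine: -16n^4 - 64n^3 + 20n^2 + 168n - 109


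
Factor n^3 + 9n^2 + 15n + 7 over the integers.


Try integer roots (divisors of 7). n=-7: p(-7)=0.
Divide out (n + 7): quotient is n^2 + 2n + 1.
Factor the quadratic: (n + 1)(n + 1)
Result: (n + 7)(n + 1)(n + 1)


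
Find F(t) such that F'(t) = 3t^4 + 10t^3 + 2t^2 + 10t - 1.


Reverse power rule on each term:
  ∫ 3t^4 dt = (3/5)t^5
  ∫ 10t^3 dt = (5/2)t^4
  ∫ 2t^2 dt = (2/3)t^3
  ∫ 10t dt = 5t^2
  ∫ -1 dt = -t
F(t) = (3/5)t^5 + (5/2)t^4 + (2/3)t^3 + 5t^2 - t + C


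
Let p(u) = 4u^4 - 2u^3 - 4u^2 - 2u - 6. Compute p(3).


Using direct substitution:
  4 * (3)^4 = 324
  -2 * (3)^3 = -54
  -4 * (3)^2 = -36
  -2 * (3)^1 = -6
  constant: -6
Sum = 324 - 54 - 36 - 6 - 6 = 222


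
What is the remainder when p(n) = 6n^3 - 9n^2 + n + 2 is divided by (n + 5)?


By the Remainder Theorem, the remainder equals p(-5):
  6*(-5)^3 = -750
  -9*(-5)^2 = -225
  1*(-5)^1 = -5
  constant: 2
Sum: -750 - 225 - 5 + 2 = -978


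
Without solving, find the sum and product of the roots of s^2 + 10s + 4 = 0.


For as^2+bs+c=0: sum = -b/a, product = c/a.
a=1, b=10, c=4
Sum = -(10)/1 = -10
Product = (4)/1 = 4


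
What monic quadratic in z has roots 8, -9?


p(z) = (z - 8)(z + 9)
Expand: z^2 + z - 72


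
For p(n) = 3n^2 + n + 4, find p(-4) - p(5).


p(-4) = 48
p(5) = 84
p(-4) - p(5) = 48 - 84 = -36


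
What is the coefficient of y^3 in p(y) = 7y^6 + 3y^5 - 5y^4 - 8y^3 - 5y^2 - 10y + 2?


Read off the coefficient of y^3: -8


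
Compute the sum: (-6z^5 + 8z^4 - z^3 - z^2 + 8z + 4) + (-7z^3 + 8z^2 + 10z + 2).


Align terms by degree and add:
  -6z^5 + 8z^4 - z^3 - z^2 + 8z + 4
  -7z^3 + 8z^2 + 10z + 2
= -6z^5 + 8z^4 - 8z^3 + 7z^2 + 18z + 6


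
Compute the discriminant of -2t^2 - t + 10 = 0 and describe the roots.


D = b^2 - 4ac = (-1)^2 - 4(-2)(10) = 1 + 80 = 81
Since D > 0: two distinct rational roots


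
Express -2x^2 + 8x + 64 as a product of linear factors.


Roots satisfy r1 + r2 = -b/a = 4 and r1*r2 = c/a = -32.
So r1 = -4, r2 = 8.
-2x^2 + 8x + 64 = -2(x - r1)(x - r2) = -2(x + 4)(x - 8)


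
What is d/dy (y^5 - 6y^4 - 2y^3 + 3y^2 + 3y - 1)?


Apply the power rule term by term:
  d/dy(y^5) = 5y^4
  d/dy(-6y^4) = -24y^3
  d/dy(-2y^3) = -6y^2
  d/dy(3y^2) = 6y
  d/dy(3y) = 3
  d/dy(-1) = 0
p'(y) = 5y^4 - 24y^3 - 6y^2 + 6y + 3


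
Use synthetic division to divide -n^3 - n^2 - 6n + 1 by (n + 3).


Synthetic division with c = -3. Coefficients: -1, -1, -6, 1
Bring down -1.
  -1 * -3 = 3; 3 - 1 = 2
  2 * -3 = -6; -6 - 6 = -12
  -12 * -3 = 36; 36 + 1 = 37
Quotient: -n^2 + 2n - 12, Remainder: 37


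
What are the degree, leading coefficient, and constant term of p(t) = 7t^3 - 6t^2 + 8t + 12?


Highest power of t is 3, with coefficient 7. Constant term is 12.
Degree = 3, leading coefficient = 7, constant term = 12


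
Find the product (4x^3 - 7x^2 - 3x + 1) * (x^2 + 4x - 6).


Distribute each term of the first polynomial:
  (4x^3)(x^2 + 4x - 6) = 4x^5 + 16x^4 - 24x^3
  (-7x^2)(x^2 + 4x - 6) = -7x^4 - 28x^3 + 42x^2
  (-3x)(x^2 + 4x - 6) = -3x^3 - 12x^2 + 18x
  (1)(x^2 + 4x - 6) = x^2 + 4x - 6
Sum: 4x^5 + 9x^4 - 55x^3 + 31x^2 + 22x - 6


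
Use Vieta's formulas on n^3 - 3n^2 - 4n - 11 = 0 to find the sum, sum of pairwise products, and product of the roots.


Monic cubic n^3+bn^2+cn+d=0: sum=-b, pairwise sum=c, product=-d.
b=-3, c=-4, d=-11
r1+r2+r3 = 3
r1r2+r1r3+r2r3 = -4
r1r2r3 = 11


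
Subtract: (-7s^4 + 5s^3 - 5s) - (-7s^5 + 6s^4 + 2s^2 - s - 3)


Distribute the minus sign:
  (-7s^4 + 5s^3 - 5s)
- (-7s^5 + 6s^4 + 2s^2 - s - 3)
Negate second polynomial: 7s^5 - 6s^4 - 2s^2 + s + 3
Add: 7s^5 - 13s^4 + 5s^3 - 2s^2 - 4s + 3


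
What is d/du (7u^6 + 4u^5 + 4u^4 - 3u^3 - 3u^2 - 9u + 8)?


Apply the power rule term by term:
  d/du(7u^6) = 42u^5
  d/du(4u^5) = 20u^4
  d/du(4u^4) = 16u^3
  d/du(-3u^3) = -9u^2
  d/du(-3u^2) = -6u
  d/du(-9u) = -9
  d/du(8) = 0
p'(u) = 42u^5 + 20u^4 + 16u^3 - 9u^2 - 6u - 9


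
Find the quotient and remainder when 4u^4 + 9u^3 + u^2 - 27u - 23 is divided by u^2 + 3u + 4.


(4u^4 + 9u^3 + u^2 - 27u - 23) / (u^2 + 3u + 4)
Step 1: 4u^2 * (u^2 + 3u + 4) = 4u^4 + 12u^3 + 16u^2; subtract.
Step 2: -3u * (u^2 + 3u + 4) = -3u^3 - 9u^2 - 12u; subtract.
Step 3: -6 * (u^2 + 3u + 4) = -6u^2 - 18u - 24; subtract.
Quotient: 4u^2 - 3u - 6, Remainder: 3u + 1


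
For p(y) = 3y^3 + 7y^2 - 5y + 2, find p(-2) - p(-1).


p(-2) = 16
p(-1) = 11
p(-2) - p(-1) = 16 - 11 = 5


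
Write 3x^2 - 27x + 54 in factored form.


Roots satisfy r1 + r2 = -b/a = 9 and r1*r2 = c/a = 18.
So r1 = 3, r2 = 6.
3x^2 - 27x + 54 = 3(x - r1)(x - r2) = 3(x - 3)(x - 6)


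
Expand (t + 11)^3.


Expand (t + 11)^3 by repeated multiplication:
  (t + 11)^2 = t^2 + 22t + 121
= t^3 + 33t^2 + 363t + 1331


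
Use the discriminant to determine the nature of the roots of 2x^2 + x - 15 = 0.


D = b^2 - 4ac = (1)^2 - 4(2)(-15) = 1 + 120 = 121
Since D > 0: two distinct rational roots


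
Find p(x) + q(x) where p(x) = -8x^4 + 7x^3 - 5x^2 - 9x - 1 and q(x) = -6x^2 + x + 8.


Align terms by degree and add:
  -8x^4 + 7x^3 - 5x^2 - 9x - 1
  -6x^2 + x + 8
= -8x^4 + 7x^3 - 11x^2 - 8x + 7


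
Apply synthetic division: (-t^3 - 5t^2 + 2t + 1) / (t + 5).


Synthetic division with c = -5. Coefficients: -1, -5, 2, 1
Bring down -1.
  -1 * -5 = 5; 5 - 5 = 0
  0 * -5 = 0; 0 + 2 = 2
  2 * -5 = -10; -10 + 1 = -9
Quotient: -t^2 + 2, Remainder: -9


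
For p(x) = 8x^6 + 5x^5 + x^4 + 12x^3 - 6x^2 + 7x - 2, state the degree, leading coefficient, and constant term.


Highest power of x is 6, with coefficient 8. Constant term is -2.
Degree = 6, leading coefficient = 8, constant term = -2


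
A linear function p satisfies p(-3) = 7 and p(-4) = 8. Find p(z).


p(z) = mz + b. Using p(-3)=7, p(-4)=8:
m = (7 - 8)/(-3 + 4) = -1/1 = -1
b = 7 - m*(-3) = 7 - 3 = 4
p(z) = -z + 4


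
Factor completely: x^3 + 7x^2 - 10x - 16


Try integer roots (divisors of -16). x=-8: p(-8)=0.
Divide out (x + 8): quotient is x^2 - x - 2.
Factor the quadratic: (x - 2)(x + 1)
Result: (x + 8)(x - 2)(x + 1)


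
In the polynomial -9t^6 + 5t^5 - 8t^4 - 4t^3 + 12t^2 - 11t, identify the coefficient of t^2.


Read off the coefficient of t^2: 12


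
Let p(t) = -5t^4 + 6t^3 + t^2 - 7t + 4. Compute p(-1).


Using direct substitution:
  -5 * (-1)^4 = -5
  6 * (-1)^3 = -6
  1 * (-1)^2 = 1
  -7 * (-1)^1 = 7
  constant: 4
Sum = -5 - 6 + 1 + 7 + 4 = 1


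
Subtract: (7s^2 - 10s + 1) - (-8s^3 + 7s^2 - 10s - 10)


Distribute the minus sign:
  (7s^2 - 10s + 1)
- (-8s^3 + 7s^2 - 10s - 10)
Negate second polynomial: 8s^3 - 7s^2 + 10s + 10
Add: 8s^3 + 11


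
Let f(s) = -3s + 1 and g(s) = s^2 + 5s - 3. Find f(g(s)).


Substitute g(s) into f:
f(g(s)) = -3*(s^2 + 5s - 3) + 1
Expand and combine: -3s^2 - 15s + 10


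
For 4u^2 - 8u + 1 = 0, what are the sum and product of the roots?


For au^2+bu+c=0: sum = -b/a, product = c/a.
a=4, b=-8, c=1
Sum = -(-8)/4 = 2
Product = (1)/4 = 1/4


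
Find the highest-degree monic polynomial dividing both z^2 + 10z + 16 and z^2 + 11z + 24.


Factor each:
  z^2 + 10z + 16 = (z + 8)(z + 2)
  z^2 + 11z + 24 = (z + 8)(z + 3)
Common monic factor: z + 8


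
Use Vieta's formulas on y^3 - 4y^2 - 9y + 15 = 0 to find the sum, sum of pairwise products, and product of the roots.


Monic cubic y^3+by^2+cy+d=0: sum=-b, pairwise sum=c, product=-d.
b=-4, c=-9, d=15
r1+r2+r3 = 4
r1r2+r1r3+r2r3 = -9
r1r2r3 = -15


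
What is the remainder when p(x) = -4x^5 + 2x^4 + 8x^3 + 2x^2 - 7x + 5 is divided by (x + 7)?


By the Remainder Theorem, the remainder equals p(-7):
  -4*(-7)^5 = 67228
  2*(-7)^4 = 4802
  8*(-7)^3 = -2744
  2*(-7)^2 = 98
  -7*(-7)^1 = 49
  constant: 5
Sum: 67228 + 4802 - 2744 + 98 + 49 + 5 = 69438


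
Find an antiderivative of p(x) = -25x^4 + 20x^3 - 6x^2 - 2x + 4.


Reverse power rule on each term:
  ∫ -25x^4 dx = -5x^5
  ∫ 20x^3 dx = 5x^4
  ∫ -6x^2 dx = -2x^3
  ∫ -2x dx = -x^2
  ∫ 4 dx = 4x
F(x) = -5x^5 + 5x^4 - 2x^3 - x^2 + 4x + C


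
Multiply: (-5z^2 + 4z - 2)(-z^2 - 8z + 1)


Distribute each term of the first polynomial:
  (-5z^2)(-z^2 - 8z + 1) = 5z^4 + 40z^3 - 5z^2
  (4z)(-z^2 - 8z + 1) = -4z^3 - 32z^2 + 4z
  (-2)(-z^2 - 8z + 1) = 2z^2 + 16z - 2
Sum: 5z^4 + 36z^3 - 35z^2 + 20z - 2


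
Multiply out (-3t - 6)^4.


Expand (-3t - 6)^4 by repeated multiplication:
  (-3t - 6)^2 = 9t^2 + 36t + 36
  (-3t - 6)^3 = -27t^3 - 162t^2 - 324t - 216
= 81t^4 + 648t^3 + 1944t^2 + 2592t + 1296


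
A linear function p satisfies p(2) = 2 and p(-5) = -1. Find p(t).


p(t) = mt + b. Using p(2)=2, p(-5)=-1:
m = (2 + 1)/(2 + 5) = 3/7 = 3/7
b = 2 - m*(2) = 2 - 6/7 = 8/7
p(t) = (3/7)t + (8/7)


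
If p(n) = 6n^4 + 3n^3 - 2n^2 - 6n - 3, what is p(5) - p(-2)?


p(5) = 4042
p(-2) = 73
p(5) - p(-2) = 4042 - 73 = 3969


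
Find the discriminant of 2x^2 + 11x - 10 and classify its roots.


D = b^2 - 4ac = (11)^2 - 4(2)(-10) = 121 + 80 = 201
Since D > 0: two distinct irrational roots


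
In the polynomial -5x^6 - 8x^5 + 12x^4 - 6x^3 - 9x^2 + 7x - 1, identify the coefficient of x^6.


Read off the coefficient of x^6: -5


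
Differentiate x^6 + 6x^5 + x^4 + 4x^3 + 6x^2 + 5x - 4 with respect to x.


Apply the power rule term by term:
  d/dx(x^6) = 6x^5
  d/dx(6x^5) = 30x^4
  d/dx(x^4) = 4x^3
  d/dx(4x^3) = 12x^2
  d/dx(6x^2) = 12x
  d/dx(5x) = 5
  d/dx(-4) = 0
p'(x) = 6x^5 + 30x^4 + 4x^3 + 12x^2 + 12x + 5


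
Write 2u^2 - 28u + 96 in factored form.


Roots satisfy r1 + r2 = -b/a = 14 and r1*r2 = c/a = 48.
So r1 = 8, r2 = 6.
2u^2 - 28u + 96 = 2(u - r1)(u - r2) = 2(u - 8)(u - 6)


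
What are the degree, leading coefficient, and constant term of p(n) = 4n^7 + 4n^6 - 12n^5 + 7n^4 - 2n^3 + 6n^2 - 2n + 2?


Highest power of n is 7, with coefficient 4. Constant term is 2.
Degree = 7, leading coefficient = 4, constant term = 2


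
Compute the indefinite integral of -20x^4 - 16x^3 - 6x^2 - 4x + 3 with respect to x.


Reverse power rule on each term:
  ∫ -20x^4 dx = -4x^5
  ∫ -16x^3 dx = -4x^4
  ∫ -6x^2 dx = -2x^3
  ∫ -4x dx = -2x^2
  ∫ 3 dx = 3x
F(x) = -4x^5 - 4x^4 - 2x^3 - 2x^2 + 3x + C


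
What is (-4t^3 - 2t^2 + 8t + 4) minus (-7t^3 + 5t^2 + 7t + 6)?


Distribute the minus sign:
  (-4t^3 - 2t^2 + 8t + 4)
- (-7t^3 + 5t^2 + 7t + 6)
Negate second polynomial: 7t^3 - 5t^2 - 7t - 6
Add: 3t^3 - 7t^2 + t - 2


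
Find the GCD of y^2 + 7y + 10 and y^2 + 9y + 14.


Factor each:
  y^2 + 7y + 10 = (y + 2)(y + 5)
  y^2 + 9y + 14 = (y + 2)(y + 7)
Common monic factor: y + 2


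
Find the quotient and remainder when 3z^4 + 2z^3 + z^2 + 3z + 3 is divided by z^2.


(3z^4 + 2z^3 + z^2 + 3z + 3) / (z^2)
Step 1: 3z^2 * (z^2) = 3z^4; subtract.
Step 2: 2z * (z^2) = 2z^3; subtract.
Step 3: 1 * (z^2) = z^2; subtract.
Quotient: 3z^2 + 2z + 1, Remainder: 3z + 3


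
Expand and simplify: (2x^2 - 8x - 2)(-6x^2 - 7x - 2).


Distribute each term of the first polynomial:
  (2x^2)(-6x^2 - 7x - 2) = -12x^4 - 14x^3 - 4x^2
  (-8x)(-6x^2 - 7x - 2) = 48x^3 + 56x^2 + 16x
  (-2)(-6x^2 - 7x - 2) = 12x^2 + 14x + 4
Sum: -12x^4 + 34x^3 + 64x^2 + 30x + 4


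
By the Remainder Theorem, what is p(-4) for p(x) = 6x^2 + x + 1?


By the Remainder Theorem, the remainder equals p(-4):
  6*(-4)^2 = 96
  1*(-4)^1 = -4
  constant: 1
Sum: 96 - 4 + 1 = 93


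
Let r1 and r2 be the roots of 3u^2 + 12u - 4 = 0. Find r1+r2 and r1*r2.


For au^2+bu+c=0: sum = -b/a, product = c/a.
a=3, b=12, c=-4
Sum = -(12)/3 = -4
Product = (-4)/3 = -4/3


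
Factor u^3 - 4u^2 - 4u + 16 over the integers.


Try integer roots (divisors of 16). u=-2: p(-2)=0.
Divide out (u + 2): quotient is u^2 - 6u + 8.
Factor the quadratic: (u - 4)(u - 2)
Result: (u + 2)(u - 4)(u - 2)


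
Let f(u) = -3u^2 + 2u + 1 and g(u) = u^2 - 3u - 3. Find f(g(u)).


Substitute g(u) into f:
f(g(u)) = -3*(u^2 - 3u - 3)^2 + 2*(u^2 - 3u - 3) + 1
(u^2 - 3u - 3)^2 = u^4 - 6u^3 + 3u^2 + 18u + 9
Expand and combine: -3u^4 + 18u^3 - 7u^2 - 60u - 32


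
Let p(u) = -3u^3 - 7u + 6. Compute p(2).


Using direct substitution:
  -3 * (2)^3 = -24
  0 * (2)^2 = 0
  -7 * (2)^1 = -14
  constant: 6
Sum = -24 + 0 - 14 + 6 = -32


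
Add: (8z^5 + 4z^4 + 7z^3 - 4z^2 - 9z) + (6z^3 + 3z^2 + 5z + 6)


Align terms by degree and add:
  8z^5 + 4z^4 + 7z^3 - 4z^2 - 9z
+ 6z^3 + 3z^2 + 5z + 6
= 8z^5 + 4z^4 + 13z^3 - z^2 - 4z + 6


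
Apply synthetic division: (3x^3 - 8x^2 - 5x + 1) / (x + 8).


Synthetic division with c = -8. Coefficients: 3, -8, -5, 1
Bring down 3.
  3 * -8 = -24; -24 - 8 = -32
  -32 * -8 = 256; 256 - 5 = 251
  251 * -8 = -2008; -2008 + 1 = -2007
Quotient: 3x^2 - 32x + 251, Remainder: -2007


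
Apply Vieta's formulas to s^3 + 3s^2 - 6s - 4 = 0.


Monic cubic s^3+bs^2+cs+d=0: sum=-b, pairwise sum=c, product=-d.
b=3, c=-6, d=-4
r1+r2+r3 = -3
r1r2+r1r3+r2r3 = -6
r1r2r3 = 4


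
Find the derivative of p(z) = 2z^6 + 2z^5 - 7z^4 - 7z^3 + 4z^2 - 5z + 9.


Apply the power rule term by term:
  d/dz(2z^6) = 12z^5
  d/dz(2z^5) = 10z^4
  d/dz(-7z^4) = -28z^3
  d/dz(-7z^3) = -21z^2
  d/dz(4z^2) = 8z
  d/dz(-5z) = -5
  d/dz(9) = 0
p'(z) = 12z^5 + 10z^4 - 28z^3 - 21z^2 + 8z - 5


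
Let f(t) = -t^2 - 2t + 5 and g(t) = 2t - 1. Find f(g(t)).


Substitute g(t) into f:
f(g(t)) = -1*(2t - 1)^2 + (-2)*(2t - 1) + 5
(2t - 1)^2 = 4t^2 - 4t + 1
Expand and combine: -4t^2 + 6


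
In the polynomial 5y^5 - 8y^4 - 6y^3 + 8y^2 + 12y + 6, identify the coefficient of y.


Read off the coefficient of y: 12


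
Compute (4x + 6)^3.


Expand (4x + 6)^3 by repeated multiplication:
  (4x + 6)^2 = 16x^2 + 48x + 36
= 64x^3 + 288x^2 + 432x + 216


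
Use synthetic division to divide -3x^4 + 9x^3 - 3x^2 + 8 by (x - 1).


Synthetic division with c = 1. Coefficients: -3, 9, -3, 0, 8
Bring down -3.
  -3 * 1 = -3; -3 + 9 = 6
  6 * 1 = 6; 6 - 3 = 3
  3 * 1 = 3; 3 + 0 = 3
  3 * 1 = 3; 3 + 8 = 11
Quotient: -3x^3 + 6x^2 + 3x + 3, Remainder: 11


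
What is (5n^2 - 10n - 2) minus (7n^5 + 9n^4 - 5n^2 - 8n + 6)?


Distribute the minus sign:
  (5n^2 - 10n - 2)
- (7n^5 + 9n^4 - 5n^2 - 8n + 6)
Negate second polynomial: -7n^5 - 9n^4 + 5n^2 + 8n - 6
Add: -7n^5 - 9n^4 + 10n^2 - 2n - 8


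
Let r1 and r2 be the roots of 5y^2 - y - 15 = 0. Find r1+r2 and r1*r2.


For ay^2+by+c=0: sum = -b/a, product = c/a.
a=5, b=-1, c=-15
Sum = -(-1)/5 = 1/5
Product = (-15)/5 = -3


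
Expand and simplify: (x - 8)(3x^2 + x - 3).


Distribute each term of the first polynomial:
  (x)(3x^2 + x - 3) = 3x^3 + x^2 - 3x
  (-8)(3x^2 + x - 3) = -24x^2 - 8x + 24
Sum: 3x^3 - 23x^2 - 11x + 24


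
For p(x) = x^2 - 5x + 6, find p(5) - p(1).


p(5) = 6
p(1) = 2
p(5) - p(1) = 6 - 2 = 4


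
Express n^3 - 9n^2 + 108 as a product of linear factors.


Try integer roots (divisors of 108). n=6: p(6)=0.
Divide out (n - 6): quotient is n^2 - 3n - 18.
Factor the quadratic: (n - 6)(n + 3)
Result: (n - 6)(n - 6)(n + 3)


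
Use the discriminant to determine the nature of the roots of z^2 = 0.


D = b^2 - 4ac = (0)^2 - 4(1)(0) = 0 = 0
Since D = 0: one repeated real root


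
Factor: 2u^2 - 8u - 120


Roots satisfy r1 + r2 = -b/a = 4 and r1*r2 = c/a = -60.
So r1 = 10, r2 = -6.
2u^2 - 8u - 120 = 2(u - r1)(u - r2) = 2(u - 10)(u + 6)


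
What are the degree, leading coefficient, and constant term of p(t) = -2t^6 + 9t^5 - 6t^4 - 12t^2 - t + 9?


Highest power of t is 6, with coefficient -2. Constant term is 9.
Degree = 6, leading coefficient = -2, constant term = 9


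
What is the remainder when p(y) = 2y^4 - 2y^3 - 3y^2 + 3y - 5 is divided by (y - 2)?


By the Remainder Theorem, the remainder equals p(2):
  2*(2)^4 = 32
  -2*(2)^3 = -16
  -3*(2)^2 = -12
  3*(2)^1 = 6
  constant: -5
Sum: 32 - 16 - 12 + 6 - 5 = 5


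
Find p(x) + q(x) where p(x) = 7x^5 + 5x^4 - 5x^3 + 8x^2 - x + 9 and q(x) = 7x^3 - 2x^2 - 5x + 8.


Align terms by degree and add:
  7x^5 + 5x^4 - 5x^3 + 8x^2 - x + 9
+ 7x^3 - 2x^2 - 5x + 8
= 7x^5 + 5x^4 + 2x^3 + 6x^2 - 6x + 17


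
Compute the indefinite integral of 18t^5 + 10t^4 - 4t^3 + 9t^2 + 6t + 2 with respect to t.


Reverse power rule on each term:
  ∫ 18t^5 dt = 3t^6
  ∫ 10t^4 dt = 2t^5
  ∫ -4t^3 dt = -t^4
  ∫ 9t^2 dt = 3t^3
  ∫ 6t dt = 3t^2
  ∫ 2 dt = 2t
F(t) = 3t^6 + 2t^5 - t^4 + 3t^3 + 3t^2 + 2t + C


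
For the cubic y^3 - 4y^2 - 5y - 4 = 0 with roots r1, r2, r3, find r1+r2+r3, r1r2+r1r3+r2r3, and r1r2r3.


Monic cubic y^3+by^2+cy+d=0: sum=-b, pairwise sum=c, product=-d.
b=-4, c=-5, d=-4
r1+r2+r3 = 4
r1r2+r1r3+r2r3 = -5
r1r2r3 = 4


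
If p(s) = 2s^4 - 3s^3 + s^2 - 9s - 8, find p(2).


Using direct substitution:
  2 * (2)^4 = 32
  -3 * (2)^3 = -24
  1 * (2)^2 = 4
  -9 * (2)^1 = -18
  constant: -8
Sum = 32 - 24 + 4 - 18 - 8 = -14


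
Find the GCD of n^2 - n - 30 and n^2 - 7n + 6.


Factor each:
  n^2 - n - 30 = (n - 6)(n + 5)
  n^2 - 7n + 6 = (n - 6)(n - 1)
Common monic factor: n - 6


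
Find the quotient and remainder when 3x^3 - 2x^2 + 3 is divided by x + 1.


(3x^3 - 2x^2 + 3) / (x + 1)
Step 1: 3x^2 * (x + 1) = 3x^3 + 3x^2; subtract.
Step 2: -5x * (x + 1) = -5x^2 - 5x; subtract.
Step 3: 5 * (x + 1) = 5x + 5; subtract.
Quotient: 3x^2 - 5x + 5, Remainder: -2


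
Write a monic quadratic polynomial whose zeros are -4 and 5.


p(x) = (x + 4)(x - 5)
Expand: x^2 - x - 20


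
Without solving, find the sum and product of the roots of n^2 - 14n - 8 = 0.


For an^2+bn+c=0: sum = -b/a, product = c/a.
a=1, b=-14, c=-8
Sum = -(-14)/1 = 14
Product = (-8)/1 = -8


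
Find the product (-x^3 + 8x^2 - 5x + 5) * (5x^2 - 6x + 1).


Distribute each term of the first polynomial:
  (-x^3)(5x^2 - 6x + 1) = -5x^5 + 6x^4 - x^3
  (8x^2)(5x^2 - 6x + 1) = 40x^4 - 48x^3 + 8x^2
  (-5x)(5x^2 - 6x + 1) = -25x^3 + 30x^2 - 5x
  (5)(5x^2 - 6x + 1) = 25x^2 - 30x + 5
Sum: -5x^5 + 46x^4 - 74x^3 + 63x^2 - 35x + 5


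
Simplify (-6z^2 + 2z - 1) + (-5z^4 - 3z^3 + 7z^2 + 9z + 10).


Align terms by degree and add:
  -6z^2 + 2z - 1
  -5z^4 - 3z^3 + 7z^2 + 9z + 10
= -5z^4 - 3z^3 + z^2 + 11z + 9


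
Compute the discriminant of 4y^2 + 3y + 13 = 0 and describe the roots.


D = b^2 - 4ac = (3)^2 - 4(4)(13) = 9 - 208 = -199
Since D < 0: two complex conjugate roots (no real roots)


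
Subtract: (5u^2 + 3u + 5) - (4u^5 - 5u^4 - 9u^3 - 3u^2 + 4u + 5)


Distribute the minus sign:
  (5u^2 + 3u + 5)
- (4u^5 - 5u^4 - 9u^3 - 3u^2 + 4u + 5)
Negate second polynomial: -4u^5 + 5u^4 + 9u^3 + 3u^2 - 4u - 5
Add: -4u^5 + 5u^4 + 9u^3 + 8u^2 - u


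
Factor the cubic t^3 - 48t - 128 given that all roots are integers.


Try integer roots (divisors of -128). t=8: p(8)=0.
Divide out (t - 8): quotient is t^2 + 8t + 16.
Factor the quadratic: (t + 4)(t + 4)
Result: (t - 8)(t + 4)(t + 4)


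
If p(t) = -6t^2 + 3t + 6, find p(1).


Using direct substitution:
  -6 * (1)^2 = -6
  3 * (1)^1 = 3
  constant: 6
Sum = -6 + 3 + 6 = 3


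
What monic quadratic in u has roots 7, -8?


p(u) = (u - 7)(u + 8)
Expand: u^2 + u - 56


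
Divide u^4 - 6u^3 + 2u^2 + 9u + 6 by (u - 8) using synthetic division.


Synthetic division with c = 8. Coefficients: 1, -6, 2, 9, 6
Bring down 1.
  1 * 8 = 8; 8 - 6 = 2
  2 * 8 = 16; 16 + 2 = 18
  18 * 8 = 144; 144 + 9 = 153
  153 * 8 = 1224; 1224 + 6 = 1230
Quotient: u^3 + 2u^2 + 18u + 153, Remainder: 1230


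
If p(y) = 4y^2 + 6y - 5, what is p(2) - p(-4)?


p(2) = 23
p(-4) = 35
p(2) - p(-4) = 23 - 35 = -12


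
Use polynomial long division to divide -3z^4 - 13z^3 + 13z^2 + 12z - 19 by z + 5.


(-3z^4 - 13z^3 + 13z^2 + 12z - 19) / (z + 5)
Step 1: -3z^3 * (z + 5) = -3z^4 - 15z^3; subtract.
Step 2: 2z^2 * (z + 5) = 2z^3 + 10z^2; subtract.
Step 3: 3z * (z + 5) = 3z^2 + 15z; subtract.
Step 4: -3 * (z + 5) = -3z - 15; subtract.
Quotient: -3z^3 + 2z^2 + 3z - 3, Remainder: -4


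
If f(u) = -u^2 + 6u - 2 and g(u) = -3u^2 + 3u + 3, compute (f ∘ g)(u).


Substitute g(u) into f:
f(g(u)) = -1*(-3u^2 + 3u + 3)^2 + 6*(-3u^2 + 3u + 3) + (-2)
(-3u^2 + 3u + 3)^2 = 9u^4 - 18u^3 - 9u^2 + 18u + 9
Expand and combine: -9u^4 + 18u^3 - 9u^2 + 7


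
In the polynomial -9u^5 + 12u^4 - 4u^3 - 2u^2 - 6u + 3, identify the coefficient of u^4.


Read off the coefficient of u^4: 12


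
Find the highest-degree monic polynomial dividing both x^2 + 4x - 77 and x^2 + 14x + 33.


Factor each:
  x^2 + 4x - 77 = (x + 11)(x - 7)
  x^2 + 14x + 33 = (x + 11)(x + 3)
Common monic factor: x + 11


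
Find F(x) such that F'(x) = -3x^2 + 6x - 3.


Reverse power rule on each term:
  ∫ -3x^2 dx = -x^3
  ∫ 6x dx = 3x^2
  ∫ -3 dx = -3x
F(x) = -x^3 + 3x^2 - 3x + C


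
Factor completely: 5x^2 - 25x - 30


Roots satisfy r1 + r2 = -b/a = 5 and r1*r2 = c/a = -6.
So r1 = 6, r2 = -1.
5x^2 - 25x - 30 = 5(x - r1)(x - r2) = 5(x - 6)(x + 1)


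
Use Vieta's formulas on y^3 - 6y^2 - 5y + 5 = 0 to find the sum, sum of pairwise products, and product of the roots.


Monic cubic y^3+by^2+cy+d=0: sum=-b, pairwise sum=c, product=-d.
b=-6, c=-5, d=5
r1+r2+r3 = 6
r1r2+r1r3+r2r3 = -5
r1r2r3 = -5


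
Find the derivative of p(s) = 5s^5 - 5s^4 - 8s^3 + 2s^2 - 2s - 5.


Apply the power rule term by term:
  d/ds(5s^5) = 25s^4
  d/ds(-5s^4) = -20s^3
  d/ds(-8s^3) = -24s^2
  d/ds(2s^2) = 4s
  d/ds(-2s) = -2
  d/ds(-5) = 0
p'(s) = 25s^4 - 20s^3 - 24s^2 + 4s - 2


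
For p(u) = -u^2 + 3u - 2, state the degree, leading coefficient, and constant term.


Highest power of u is 2, with coefficient -1. Constant term is -2.
Degree = 2, leading coefficient = -1, constant term = -2


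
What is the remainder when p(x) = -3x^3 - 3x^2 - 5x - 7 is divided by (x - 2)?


By the Remainder Theorem, the remainder equals p(2):
  -3*(2)^3 = -24
  -3*(2)^2 = -12
  -5*(2)^1 = -10
  constant: -7
Sum: -24 - 12 - 10 - 7 = -53


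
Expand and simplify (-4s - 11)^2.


Expand (-4s - 11)^2 by repeated multiplication:
= 16s^2 + 88s + 121


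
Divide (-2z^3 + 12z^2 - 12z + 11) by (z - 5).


(-2z^3 + 12z^2 - 12z + 11) / (z - 5)
Step 1: -2z^2 * (z - 5) = -2z^3 + 10z^2; subtract.
Step 2: 2z * (z - 5) = 2z^2 - 10z; subtract.
Step 3: -2 * (z - 5) = -2z + 10; subtract.
Quotient: -2z^2 + 2z - 2, Remainder: 1


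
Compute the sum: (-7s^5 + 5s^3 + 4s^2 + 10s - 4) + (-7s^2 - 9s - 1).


Align terms by degree and add:
  -7s^5 + 5s^3 + 4s^2 + 10s - 4
  -7s^2 - 9s - 1
= -7s^5 + 5s^3 - 3s^2 + s - 5


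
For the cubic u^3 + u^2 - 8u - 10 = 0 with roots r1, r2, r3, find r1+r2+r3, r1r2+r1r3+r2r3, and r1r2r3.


Monic cubic u^3+bu^2+cu+d=0: sum=-b, pairwise sum=c, product=-d.
b=1, c=-8, d=-10
r1+r2+r3 = -1
r1r2+r1r3+r2r3 = -8
r1r2r3 = 10


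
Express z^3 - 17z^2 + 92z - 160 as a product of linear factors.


Try integer roots (divisors of -160). z=8: p(8)=0.
Divide out (z - 8): quotient is z^2 - 9z + 20.
Factor the quadratic: (z - 5)(z - 4)
Result: (z - 8)(z - 5)(z - 4)


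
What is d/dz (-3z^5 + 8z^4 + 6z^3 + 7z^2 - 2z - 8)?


Apply the power rule term by term:
  d/dz(-3z^5) = -15z^4
  d/dz(8z^4) = 32z^3
  d/dz(6z^3) = 18z^2
  d/dz(7z^2) = 14z
  d/dz(-2z) = -2
  d/dz(-8) = 0
p'(z) = -15z^4 + 32z^3 + 18z^2 + 14z - 2


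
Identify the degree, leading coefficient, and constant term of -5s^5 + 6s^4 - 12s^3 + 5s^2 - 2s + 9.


Highest power of s is 5, with coefficient -5. Constant term is 9.
Degree = 5, leading coefficient = -5, constant term = 9


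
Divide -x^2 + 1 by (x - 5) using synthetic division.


Synthetic division with c = 5. Coefficients: -1, 0, 1
Bring down -1.
  -1 * 5 = -5; -5 + 0 = -5
  -5 * 5 = -25; -25 + 1 = -24
Quotient: -x - 5, Remainder: -24


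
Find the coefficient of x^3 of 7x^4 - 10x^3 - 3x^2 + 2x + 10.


Read off the coefficient of x^3: -10


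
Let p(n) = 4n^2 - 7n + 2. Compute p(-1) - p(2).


p(-1) = 13
p(2) = 4
p(-1) - p(2) = 13 - 4 = 9


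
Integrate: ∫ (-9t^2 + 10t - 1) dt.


Reverse power rule on each term:
  ∫ -9t^2 dt = -3t^3
  ∫ 10t dt = 5t^2
  ∫ -1 dt = -t
F(t) = -3t^3 + 5t^2 - t + C


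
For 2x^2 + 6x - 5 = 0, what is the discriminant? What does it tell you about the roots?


D = b^2 - 4ac = (6)^2 - 4(2)(-5) = 36 + 40 = 76
Since D > 0: two distinct irrational roots


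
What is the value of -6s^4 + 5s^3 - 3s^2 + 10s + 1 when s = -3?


Using direct substitution:
  -6 * (-3)^4 = -486
  5 * (-3)^3 = -135
  -3 * (-3)^2 = -27
  10 * (-3)^1 = -30
  constant: 1
Sum = -486 - 135 - 27 - 30 + 1 = -677


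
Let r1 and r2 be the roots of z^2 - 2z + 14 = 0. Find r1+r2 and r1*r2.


For az^2+bz+c=0: sum = -b/a, product = c/a.
a=1, b=-2, c=14
Sum = -(-2)/1 = 2
Product = (14)/1 = 14


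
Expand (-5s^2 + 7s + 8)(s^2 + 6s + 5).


Distribute each term of the first polynomial:
  (-5s^2)(s^2 + 6s + 5) = -5s^4 - 30s^3 - 25s^2
  (7s)(s^2 + 6s + 5) = 7s^3 + 42s^2 + 35s
  (8)(s^2 + 6s + 5) = 8s^2 + 48s + 40
Sum: -5s^4 - 23s^3 + 25s^2 + 83s + 40


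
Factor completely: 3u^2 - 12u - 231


Roots satisfy r1 + r2 = -b/a = 4 and r1*r2 = c/a = -77.
So r1 = 11, r2 = -7.
3u^2 - 12u - 231 = 3(u - r1)(u - r2) = 3(u - 11)(u + 7)


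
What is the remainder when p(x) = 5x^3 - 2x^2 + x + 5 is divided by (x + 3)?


By the Remainder Theorem, the remainder equals p(-3):
  5*(-3)^3 = -135
  -2*(-3)^2 = -18
  1*(-3)^1 = -3
  constant: 5
Sum: -135 - 18 - 3 + 5 = -151


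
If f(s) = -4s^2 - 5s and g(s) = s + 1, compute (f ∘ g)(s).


Substitute g(s) into f:
f(g(s)) = -4*(s + 1)^2 + (-5)*(s + 1)
(s + 1)^2 = s^2 + 2s + 1
Expand and combine: -4s^2 - 13s - 9


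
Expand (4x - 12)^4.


Expand (4x - 12)^4 by repeated multiplication:
  (4x - 12)^2 = 16x^2 - 96x + 144
  (4x - 12)^3 = 64x^3 - 576x^2 + 1728x - 1728
= 256x^4 - 3072x^3 + 13824x^2 - 27648x + 20736


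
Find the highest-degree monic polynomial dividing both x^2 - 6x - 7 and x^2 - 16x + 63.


Factor each:
  x^2 - 6x - 7 = (x - 7)(x + 1)
  x^2 - 16x + 63 = (x - 7)(x - 9)
Common monic factor: x - 7


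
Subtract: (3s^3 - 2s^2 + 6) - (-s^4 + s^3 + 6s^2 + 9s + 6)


Distribute the minus sign:
  (3s^3 - 2s^2 + 6)
- (-s^4 + s^3 + 6s^2 + 9s + 6)
Negate second polynomial: s^4 - s^3 - 6s^2 - 9s - 6
Add: s^4 + 2s^3 - 8s^2 - 9s


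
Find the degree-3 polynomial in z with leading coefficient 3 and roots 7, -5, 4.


p(z) = 3(z - 7)(z + 5)(z - 4)
Expand: 3z^3 - 18z^2 - 81z + 420


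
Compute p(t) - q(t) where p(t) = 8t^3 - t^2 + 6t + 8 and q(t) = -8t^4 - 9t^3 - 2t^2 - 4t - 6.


Distribute the minus sign:
  (8t^3 - t^2 + 6t + 8)
- (-8t^4 - 9t^3 - 2t^2 - 4t - 6)
Negate second polynomial: 8t^4 + 9t^3 + 2t^2 + 4t + 6
Add: 8t^4 + 17t^3 + t^2 + 10t + 14


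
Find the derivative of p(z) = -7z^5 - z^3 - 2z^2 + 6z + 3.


Apply the power rule term by term:
  d/dz(-7z^5) = -35z^4
  d/dz(-z^3) = -3z^2
  d/dz(-2z^2) = -4z
  d/dz(6z) = 6
  d/dz(3) = 0
p'(z) = -35z^4 - 3z^2 - 4z + 6


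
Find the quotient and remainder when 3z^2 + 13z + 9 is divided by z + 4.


(3z^2 + 13z + 9) / (z + 4)
Step 1: 3z * (z + 4) = 3z^2 + 12z; subtract.
Step 2: 1 * (z + 4) = z + 4; subtract.
Quotient: 3z + 1, Remainder: 5


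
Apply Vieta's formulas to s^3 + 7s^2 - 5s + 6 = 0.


Monic cubic s^3+bs^2+cs+d=0: sum=-b, pairwise sum=c, product=-d.
b=7, c=-5, d=6
r1+r2+r3 = -7
r1r2+r1r3+r2r3 = -5
r1r2r3 = -6


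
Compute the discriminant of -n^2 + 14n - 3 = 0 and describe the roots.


D = b^2 - 4ac = (14)^2 - 4(-1)(-3) = 196 - 12 = 184
Since D > 0: two distinct irrational roots


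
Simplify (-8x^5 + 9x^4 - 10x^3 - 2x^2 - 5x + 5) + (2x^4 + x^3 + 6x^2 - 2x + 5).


Align terms by degree and add:
  -8x^5 + 9x^4 - 10x^3 - 2x^2 - 5x + 5
+ 2x^4 + x^3 + 6x^2 - 2x + 5
= -8x^5 + 11x^4 - 9x^3 + 4x^2 - 7x + 10


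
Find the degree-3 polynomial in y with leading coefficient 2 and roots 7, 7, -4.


p(y) = 2(y - 7)(y - 7)(y + 4)
Expand: 2y^3 - 20y^2 - 14y + 392


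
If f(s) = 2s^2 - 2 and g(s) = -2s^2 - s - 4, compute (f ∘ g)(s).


Substitute g(s) into f:
f(g(s)) = 2*(-2s^2 - s - 4)^2 + (-2)
(-2s^2 - s - 4)^2 = 4s^4 + 4s^3 + 17s^2 + 8s + 16
Expand and combine: 8s^4 + 8s^3 + 34s^2 + 16s + 30


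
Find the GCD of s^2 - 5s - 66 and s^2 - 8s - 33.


Factor each:
  s^2 - 5s - 66 = (s - 11)(s + 6)
  s^2 - 8s - 33 = (s - 11)(s + 3)
Common monic factor: s - 11


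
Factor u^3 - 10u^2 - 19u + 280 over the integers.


Try integer roots (divisors of 280). u=7: p(7)=0.
Divide out (u - 7): quotient is u^2 - 3u - 40.
Factor the quadratic: (u - 8)(u + 5)
Result: (u - 7)(u - 8)(u + 5)


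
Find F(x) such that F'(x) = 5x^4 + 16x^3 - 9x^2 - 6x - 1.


Reverse power rule on each term:
  ∫ 5x^4 dx = x^5
  ∫ 16x^3 dx = 4x^4
  ∫ -9x^2 dx = -3x^3
  ∫ -6x dx = -3x^2
  ∫ -1 dx = -x
F(x) = x^5 + 4x^4 - 3x^3 - 3x^2 - x + C


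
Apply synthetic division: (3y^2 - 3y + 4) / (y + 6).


Synthetic division with c = -6. Coefficients: 3, -3, 4
Bring down 3.
  3 * -6 = -18; -18 - 3 = -21
  -21 * -6 = 126; 126 + 4 = 130
Quotient: 3y - 21, Remainder: 130


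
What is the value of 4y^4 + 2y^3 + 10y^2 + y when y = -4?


Using direct substitution:
  4 * (-4)^4 = 1024
  2 * (-4)^3 = -128
  10 * (-4)^2 = 160
  1 * (-4)^1 = -4
  constant: 0
Sum = 1024 - 128 + 160 - 4 + 0 = 1052


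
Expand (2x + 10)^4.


Expand (2x + 10)^4 by repeated multiplication:
  (2x + 10)^2 = 4x^2 + 40x + 100
  (2x + 10)^3 = 8x^3 + 120x^2 + 600x + 1000
= 16x^4 + 320x^3 + 2400x^2 + 8000x + 10000


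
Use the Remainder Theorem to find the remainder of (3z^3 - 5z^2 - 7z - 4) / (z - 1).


By the Remainder Theorem, the remainder equals p(1):
  3*(1)^3 = 3
  -5*(1)^2 = -5
  -7*(1)^1 = -7
  constant: -4
Sum: 3 - 5 - 7 - 4 = -13


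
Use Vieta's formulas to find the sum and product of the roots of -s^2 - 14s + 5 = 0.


For as^2+bs+c=0: sum = -b/a, product = c/a.
a=-1, b=-14, c=5
Sum = -(-14)/-1 = -14
Product = (5)/-1 = -5


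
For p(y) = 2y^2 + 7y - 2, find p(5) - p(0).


p(5) = 83
p(0) = -2
p(5) - p(0) = 83 + 2 = 85


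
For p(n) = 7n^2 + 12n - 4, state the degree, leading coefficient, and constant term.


Highest power of n is 2, with coefficient 7. Constant term is -4.
Degree = 2, leading coefficient = 7, constant term = -4


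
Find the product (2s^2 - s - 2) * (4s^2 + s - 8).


Distribute each term of the first polynomial:
  (2s^2)(4s^2 + s - 8) = 8s^4 + 2s^3 - 16s^2
  (-s)(4s^2 + s - 8) = -4s^3 - s^2 + 8s
  (-2)(4s^2 + s - 8) = -8s^2 - 2s + 16
Sum: 8s^4 - 2s^3 - 25s^2 + 6s + 16


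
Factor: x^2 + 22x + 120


Roots satisfy r1 + r2 = -b/a = -22 and r1*r2 = c/a = 120.
So r1 = -12, r2 = -10.
x^2 + 22x + 120 = (x - r1)(x - r2) = (x + 12)(x + 10)


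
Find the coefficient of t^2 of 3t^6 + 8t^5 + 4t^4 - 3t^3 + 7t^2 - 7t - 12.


Read off the coefficient of t^2: 7


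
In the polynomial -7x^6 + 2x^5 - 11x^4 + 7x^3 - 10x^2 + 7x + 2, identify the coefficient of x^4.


Read off the coefficient of x^4: -11


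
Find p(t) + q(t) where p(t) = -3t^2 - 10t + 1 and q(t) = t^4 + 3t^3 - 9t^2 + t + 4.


Align terms by degree and add:
  -3t^2 - 10t + 1
+ t^4 + 3t^3 - 9t^2 + t + 4
= t^4 + 3t^3 - 12t^2 - 9t + 5


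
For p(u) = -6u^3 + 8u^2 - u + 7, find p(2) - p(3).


p(2) = -11
p(3) = -86
p(2) - p(3) = -11 + 86 = 75


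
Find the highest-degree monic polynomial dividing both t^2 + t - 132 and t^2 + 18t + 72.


Factor each:
  t^2 + t - 132 = (t + 12)(t - 11)
  t^2 + 18t + 72 = (t + 12)(t + 6)
Common monic factor: t + 12


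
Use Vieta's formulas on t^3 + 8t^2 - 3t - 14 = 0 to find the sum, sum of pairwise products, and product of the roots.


Monic cubic t^3+bt^2+ct+d=0: sum=-b, pairwise sum=c, product=-d.
b=8, c=-3, d=-14
r1+r2+r3 = -8
r1r2+r1r3+r2r3 = -3
r1r2r3 = 14


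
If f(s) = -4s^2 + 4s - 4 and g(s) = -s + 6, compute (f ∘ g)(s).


Substitute g(s) into f:
f(g(s)) = -4*(-s + 6)^2 + 4*(-s + 6) + (-4)
(-s + 6)^2 = s^2 - 12s + 36
Expand and combine: -4s^2 + 44s - 124


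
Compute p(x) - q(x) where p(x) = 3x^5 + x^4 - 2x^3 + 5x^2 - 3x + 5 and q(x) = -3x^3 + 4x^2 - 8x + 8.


Distribute the minus sign:
  (3x^5 + x^4 - 2x^3 + 5x^2 - 3x + 5)
- (-3x^3 + 4x^2 - 8x + 8)
Negate second polynomial: 3x^3 - 4x^2 + 8x - 8
Add: 3x^5 + x^4 + x^3 + x^2 + 5x - 3


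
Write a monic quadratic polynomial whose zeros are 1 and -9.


p(n) = (n - 1)(n + 9)
Expand: n^2 + 8n - 9


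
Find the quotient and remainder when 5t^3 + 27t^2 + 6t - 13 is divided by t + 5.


(5t^3 + 27t^2 + 6t - 13) / (t + 5)
Step 1: 5t^2 * (t + 5) = 5t^3 + 25t^2; subtract.
Step 2: 2t * (t + 5) = 2t^2 + 10t; subtract.
Step 3: -4 * (t + 5) = -4t - 20; subtract.
Quotient: 5t^2 + 2t - 4, Remainder: 7


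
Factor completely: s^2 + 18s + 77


Roots satisfy r1 + r2 = -b/a = -18 and r1*r2 = c/a = 77.
So r1 = -11, r2 = -7.
s^2 + 18s + 77 = (s - r1)(s - r2) = (s + 11)(s + 7)


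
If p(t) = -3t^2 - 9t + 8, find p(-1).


Using direct substitution:
  -3 * (-1)^2 = -3
  -9 * (-1)^1 = 9
  constant: 8
Sum = -3 + 9 + 8 = 14
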